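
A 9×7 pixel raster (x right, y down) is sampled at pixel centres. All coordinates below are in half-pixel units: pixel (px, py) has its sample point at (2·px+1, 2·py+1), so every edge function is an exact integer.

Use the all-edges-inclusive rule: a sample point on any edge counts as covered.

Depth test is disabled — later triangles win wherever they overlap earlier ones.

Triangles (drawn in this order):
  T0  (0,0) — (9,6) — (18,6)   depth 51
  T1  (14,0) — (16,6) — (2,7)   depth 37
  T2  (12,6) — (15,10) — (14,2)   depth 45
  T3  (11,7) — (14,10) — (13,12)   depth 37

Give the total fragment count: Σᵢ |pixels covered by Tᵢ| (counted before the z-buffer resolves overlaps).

T0:
  2·area = 54  (B↔C swapped to make it positive)
  edge (0, 0)→(18, 6): d=(18,6) inclusive
  edge (18, 6)→(9, 6): d=(-9,0) inclusive
  edge (9, 6)→(0, 0): d=(-9,-6) inclusive
    (1,0)@(3, 1): e=[0,45,9] → █  [on edge]
    (2,0)@(5, 1): e=[-12,45,21] → ·
    (1,1)@(3, 3): e=[36,27,-9] → ·
    (2,1)@(5, 3): e=[24,27,3] → █
    (3,1)@(7, 3): e=[12,27,15] → █
    (4,1)@(9, 3): e=[0,27,27] → █  [on edge]
    (5,1)@(11, 3): e=[-12,27,39] → ·
    (2,2)@(5, 5): e=[60,9,-15] → ·
    (3,2)@(7, 5): e=[48,9,-3] → ·
    (4,2)@(9, 5): e=[36,9,9] → █
    (5,2)@(11, 5): e=[24,9,21] → █
    (6,2)@(13, 5): e=[12,9,33] → █
    (7,2)@(15, 5): e=[0,9,45] → █  [on edge]
  covered (8 px):
    · █ · · · · · · ·
    · · █ █ █ · · · ·
    · · · · █ █ █ █ ·
    · · · · · · · · ·
    · · · · · · · · ·
    · · · · · · · · ·
    · · · · · · · · ·
T1:
  2·area = 86
  edge (14, 0)→(16, 6): d=(2,6) inclusive
  edge (16, 6)→(2, 7): d=(-14,1) inclusive
  edge (2, 7)→(14, 0): d=(12,-7) inclusive
    (6,0)@(13, 1): e=[8,73,5] → █
    (7,0)@(15, 1): e=[-4,71,19] → ·
    (4,1)@(9, 3): e=[36,49,1] → █
    (5,1)@(11, 3): e=[24,47,15] → █
    (7,1)@(15, 3): e=[0,43,43] → █  [on edge]
    (8,1)@(17, 3): e=[-12,41,57] → ·
    (3,2)@(7, 5): e=[52,23,11] → █
    (8,2)@(17, 5): e=[-8,13,81] → ·
    (3,3)@(7, 7): e=[56,-5,35] → ·
    (4,3)@(9, 7): e=[44,-7,49] → ·
    (5,3)@(11, 7): e=[32,-9,63] → ·
    (6,3)@(13, 7): e=[20,-11,77] → ·
    (8,4)@(17, 9): e=[0,-43,129] → ·  [on edge]
  covered (10 px):
    · · · · · · █ · ·
    · · · · █ █ █ █ ·
    · · · █ █ █ █ █ ·
    · · · · · · · · ·
    · · · · · · · · ·
    · · · · · · · · ·
    · · · · · · · · ·
T2:
  2·area = 20  (B↔C swapped to make it positive)
  edge (12, 6)→(14, 2): d=(2,-4) inclusive
  edge (14, 2)→(15, 10): d=(1,8) inclusive
  edge (15, 10)→(12, 6): d=(-3,-4) inclusive
    (6,2)@(13, 5): e=[2,11,7] → █
    (7,2)@(15, 5): e=[10,-5,15] → ·
    (6,3)@(13, 7): e=[6,13,1] → █
    (7,3)@(15, 7): e=[14,-3,9] → ·
    (6,4)@(13, 9): e=[10,15,-5] → ·
  covered (2 px):
    · · · · · · · · ·
    · · · · · · · · ·
    · · · · · · █ · ·
    · · · · · · █ · ·
    · · · · · · · · ·
    · · · · · · · · ·
    · · · · · · · · ·
T3:
  2·area = 9
  edge (11, 7)→(14, 10): d=(3,3) inclusive
  edge (14, 10)→(13, 12): d=(-1,2) inclusive
  edge (13, 12)→(11, 7): d=(-2,-5) inclusive
    (2,0)@(5, 1): e=[0,27,-18] → ·  [on edge]
    (3,1)@(7, 3): e=[0,21,-12] → ·  [on edge]
    (4,2)@(9, 5): e=[0,15,-6] → ·  [on edge]
    (5,3)@(11, 7): e=[0,9,0] → █  [on edge]
    (6,3)@(13, 7): e=[-6,5,10] → ·
    (5,4)@(11, 9): e=[6,7,-4] → ·
    (6,4)@(13, 9): e=[0,3,6] → █  [on edge]
    (7,4)@(15, 9): e=[-6,-1,16] → ·
    (6,5)@(13, 11): e=[6,1,2] → █
    (7,5)@(15, 11): e=[0,-3,12] → ·  [on edge]
    (6,6)@(13, 13): e=[12,-1,-2] → ·
    (8,6)@(17, 13): e=[0,-9,18] → ·  [on edge]
  covered (3 px):
    · · · · · · · · ·
    · · · · · · · · ·
    · · · · · · · · ·
    · · · · · █ · · ·
    · · · · · · █ · ·
    · · · · · · █ · ·
    · · · · · · · · ·

Answer: 23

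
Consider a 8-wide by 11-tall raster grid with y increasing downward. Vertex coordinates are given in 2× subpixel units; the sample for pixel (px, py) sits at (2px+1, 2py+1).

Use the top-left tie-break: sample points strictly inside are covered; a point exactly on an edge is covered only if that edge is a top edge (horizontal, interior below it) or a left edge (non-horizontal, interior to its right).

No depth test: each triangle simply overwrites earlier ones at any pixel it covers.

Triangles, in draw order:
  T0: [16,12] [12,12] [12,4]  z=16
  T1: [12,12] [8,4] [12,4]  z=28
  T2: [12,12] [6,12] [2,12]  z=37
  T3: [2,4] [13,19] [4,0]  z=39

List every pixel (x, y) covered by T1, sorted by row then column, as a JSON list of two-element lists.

T0:
  2·area = 32
  edge (16, 12)→(12, 12): d=(-4,0) right/bottom  bias=-1
  edge (12, 12)→(12, 4): d=(0,-8) top-left  bias=+0
  edge (12, 4)→(16, 12): d=(4,8) right/bottom  bias=-1
    (6,3)@(13, 7): e=[20,8,4] → X
    (7,3)@(15, 7): e=[20,24,-12] → .
    (6,4)@(13, 9): e=[12,8,12] → X
    (7,4)@(15, 9): e=[12,24,-4] → .
    (6,5)@(13, 11): e=[4,8,20] → X
    (7,5)@(15, 11): e=[4,24,4] → X
    (6,6)@(13, 13): e=[-4,8,28] → .
    (7,6)@(15, 13): e=[-4,24,12] → .
  covered (4 px):
    . . . . . . . .
    . . . . . . . .
    . . . . . . . .
    . . . . . . X .
    . . . . . . X .
    . . . . . . X X
    . . . . . . . .
    . . . . . . . .
    . . . . . . . .
    . . . . . . . .
    . . . . . . . .
T1:
  2·area = 32
  edge (12, 12)→(8, 4): d=(-4,-8) top-left  bias=+0
  edge (8, 4)→(12, 4): d=(4,0) top-left  bias=+0
  edge (12, 4)→(12, 12): d=(0,8) right/bottom  bias=-1
    (4,2)@(9, 5): e=[4,4,24] → X
    (5,2)@(11, 5): e=[20,4,8] → X
    (6,2)@(13, 5): e=[36,4,-8] → .
    (4,3)@(9, 7): e=[-4,12,24] → .
    (5,3)@(11, 7): e=[12,12,8] → X
    (6,3)@(13, 7): e=[28,12,-8] → .
    (5,4)@(11, 9): e=[4,20,8] → X
    (6,4)@(13, 9): e=[20,20,-8] → .
    (5,5)@(11, 11): e=[-4,28,8] → .
  covered (4 px):
    . . . . . . . .
    . . . . . . . .
    . . . . X X . .
    . . . . . X . .
    . . . . . X . .
    . . . . . . . .
    . . . . . . . .
    . . . . . . . .
    . . . . . . . .
    . . . . . . . .
    . . . . . . . .
T2:
  degenerate (2·area = 0) — covers nothing
T3:
  2·area = 74  (B↔C swapped to make it positive)
  edge (2, 4)→(4, 0): d=(2,-4) top-left  bias=+0
  edge (4, 0)→(13, 19): d=(9,19) right/bottom  bias=-1
  edge (13, 19)→(2, 4): d=(-11,-15) top-left  bias=+0
    (1,1)@(3, 3): e=[2,46,26] → X
    (2,1)@(5, 3): e=[10,8,56] → X
    (3,1)@(7, 3): e=[18,-30,86] → .
    (1,2)@(3, 5): e=[6,64,4] → X
    (3,2)@(7, 5): e=[22,-12,64] → .
    (1,3)@(3, 7): e=[10,82,-18] → .
    (2,3)@(5, 7): e=[18,44,12] → X
    (3,3)@(7, 7): e=[26,6,42] → X
    (4,3)@(9, 7): e=[34,-32,72] → .
    (2,4)@(5, 9): e=[22,62,-10] → .
    (3,4)@(7, 9): e=[30,24,20] → X
    (4,4)@(9, 9): e=[38,-14,50] → .
    (6,9)@(13, 19): e=[74,0,0] → .  [on edge]
  covered (10 px):
    . . . . . . . .
    . X X . . . . .
    . X X . . . . .
    . . X X . . . .
    . . . X . . . .
    . . . . X . . .
    . . . . X . . .
    . . . . . X . .
    . . . . . . . .
    . . . . . . . .
    . . . . . . . .

Final: [[4,2],[5,2],[5,3],[5,4]]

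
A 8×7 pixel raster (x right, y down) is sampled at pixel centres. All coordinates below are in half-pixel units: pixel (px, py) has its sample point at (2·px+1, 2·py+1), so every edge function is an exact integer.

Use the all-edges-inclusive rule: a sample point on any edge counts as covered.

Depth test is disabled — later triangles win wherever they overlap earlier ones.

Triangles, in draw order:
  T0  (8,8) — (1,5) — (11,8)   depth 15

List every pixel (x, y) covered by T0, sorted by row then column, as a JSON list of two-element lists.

T0:
  2·area = 9
  edge (8, 8)→(1, 5): d=(-7,-3) inclusive
  edge (1, 5)→(11, 8): d=(10,3) inclusive
  edge (11, 8)→(8, 8): d=(-3,0) inclusive
    (0,2)@(1, 5): e=[0,0,9] → X  [on edge]
    (1,2)@(3, 5): e=[6,-6,9] → .
    (0,3)@(1, 7): e=[-14,20,3] → .
    (3,3)@(7, 7): e=[4,2,3] → X
    (4,3)@(9, 7): e=[10,-4,3] → .
    (3,4)@(7, 9): e=[-10,22,-3] → .
    (7,5)@(15, 11): e=[0,18,-9] → .  [on edge]
  covered (2 px):
    . . . . . . . .
    . . . . . . . .
    X . . . . . . .
    . . . X . . . .
    . . . . . . . .
    . . . . . . . .
    . . . . . . . .

Answer: [[0,2],[3,3]]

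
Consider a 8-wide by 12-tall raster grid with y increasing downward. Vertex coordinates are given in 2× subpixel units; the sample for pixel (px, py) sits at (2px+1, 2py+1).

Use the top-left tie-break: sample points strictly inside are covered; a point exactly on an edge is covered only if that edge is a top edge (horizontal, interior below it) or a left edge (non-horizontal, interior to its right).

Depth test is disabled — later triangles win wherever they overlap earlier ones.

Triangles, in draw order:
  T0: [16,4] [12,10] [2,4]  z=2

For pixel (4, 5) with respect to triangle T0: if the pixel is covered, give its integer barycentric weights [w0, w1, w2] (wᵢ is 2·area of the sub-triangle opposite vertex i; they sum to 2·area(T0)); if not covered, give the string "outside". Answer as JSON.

T0:
  2·area = 84
  edge (16, 4)→(12, 10): d=(-4,6) right/bottom  bias=-1
  edge (12, 10)→(2, 4): d=(-10,-6) top-left  bias=+0
  edge (2, 4)→(16, 4): d=(14,0) top-left  bias=+0
    (2,2)@(5, 5): e=[62,8,14] → █
    (3,2)@(7, 5): e=[50,20,14] → █
    (4,2)@(9, 5): e=[38,32,14] → █
    (5,2)@(11, 5): e=[26,44,14] → █
    (6,2)@(13, 5): e=[14,56,14] → █
    (7,2)@(15, 5): e=[2,68,14] → █
    (2,3)@(5, 7): e=[54,-12,42] → ·
    (3,3)@(7, 7): e=[42,0,42] → █  [on edge]
    (7,3)@(15, 7): e=[-6,48,42] → ·
    (3,4)@(7, 9): e=[34,-20,70] → ·
    (4,4)@(9, 9): e=[22,-8,70] → ·
    (5,4)@(11, 9): e=[10,4,70] → █
  covered (11 px):
    · · · · · · · ·
    · · · · · · · ·
    · · █ █ █ █ █ █
    · · · █ █ █ █ ·
    · · · · · █ · ·
    · · · · · · · ·
    · · · · · · · ·
    · · · · · · · ·
    · · · · · · · ·
    · · · · · · · ·
    · · · · · · · ·
    · · · · · · · ·

Result: "outside"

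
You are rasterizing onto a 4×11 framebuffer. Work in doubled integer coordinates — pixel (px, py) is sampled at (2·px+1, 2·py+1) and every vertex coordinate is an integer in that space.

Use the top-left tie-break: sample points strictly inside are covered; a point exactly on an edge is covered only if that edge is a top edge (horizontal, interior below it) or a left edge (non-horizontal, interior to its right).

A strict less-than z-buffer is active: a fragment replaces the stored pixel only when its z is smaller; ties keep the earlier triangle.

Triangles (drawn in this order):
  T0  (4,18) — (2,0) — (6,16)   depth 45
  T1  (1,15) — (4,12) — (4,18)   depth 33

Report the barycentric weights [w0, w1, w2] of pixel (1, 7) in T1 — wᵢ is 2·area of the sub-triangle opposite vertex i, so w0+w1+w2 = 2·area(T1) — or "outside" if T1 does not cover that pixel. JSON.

T0:
  2·area = 40
  edge (4, 18)→(2, 0): d=(-2,-18) top-left  bias=+0
  edge (2, 0)→(6, 16): d=(4,16) right/bottom  bias=-1
  edge (6, 16)→(4, 18): d=(-2,2) right/bottom  bias=-1
    (1,2)@(3, 5): e=[8,4,28] → #
    (2,2)@(5, 5): e=[44,-28,24] → ·
    (1,3)@(3, 7): e=[4,12,24] → #
    (2,3)@(5, 7): e=[40,-20,20] → ·
    (1,4)@(3, 9): e=[0,20,20] → #  [on edge]
    (2,4)@(5, 9): e=[36,-12,16] → ·
    (1,5)@(3, 11): e=[-4,28,16] → ·
    (2,6)@(5, 13): e=[28,4,8] → #
    (3,6)@(7, 13): e=[64,-28,4] → ·
    (2,7)@(5, 15): e=[24,12,4] → #
    (3,7)@(7, 15): e=[60,-20,0] → ·  [on edge]
    (2,8)@(5, 17): e=[20,20,0] → ·  [on edge]
    (1,9)@(3, 19): e=[-20,60,0] → ·  [on edge]
    (0,10)@(1, 21): e=[-60,100,0] → ·  [on edge]
  covered (5 px):
    · · · ·
    · · · ·
    · # · ·
    · # · ·
    · # · ·
    · · · ·
    · · # ·
    · · # ·
    · · · ·
    · · · ·
    · · · ·
T1:
  2·area = 18
  edge (1, 15)→(4, 12): d=(3,-3) top-left  bias=+0
  edge (4, 12)→(4, 18): d=(0,6) right/bottom  bias=-1
  edge (4, 18)→(1, 15): d=(-3,-3) top-left  bias=+0
    (3,4)@(7, 9): e=[0,-18,36] → ·  [on edge]
    (2,5)@(5, 11): e=[0,-6,24] → ·  [on edge]
    (1,6)@(3, 13): e=[0,6,12] → #  [on edge]
    (2,6)@(5, 13): e=[6,-6,18] → ·
    (0,7)@(1, 15): e=[0,18,0] → #  [on edge]
    (2,7)@(5, 15): e=[12,-6,12] → ·
    (0,8)@(1, 17): e=[6,18,-6] → ·
    (1,8)@(3, 17): e=[12,6,0] → #  [on edge]
    (2,8)@(5, 17): e=[18,-6,6] → ·
    (1,9)@(3, 19): e=[18,6,-6] → ·
    (2,9)@(5, 19): e=[24,-6,0] → ·  [on edge]
    (3,10)@(7, 21): e=[36,-18,0] → ·  [on edge]
  covered (4 px):
    · · · ·
    · · · ·
    · · · ·
    · · · ·
    · · · ·
    · · · ·
    · # · ·
    # # · ·
    · # · ·
    · · · ·
    · · · ·

Answer: [6,6,6]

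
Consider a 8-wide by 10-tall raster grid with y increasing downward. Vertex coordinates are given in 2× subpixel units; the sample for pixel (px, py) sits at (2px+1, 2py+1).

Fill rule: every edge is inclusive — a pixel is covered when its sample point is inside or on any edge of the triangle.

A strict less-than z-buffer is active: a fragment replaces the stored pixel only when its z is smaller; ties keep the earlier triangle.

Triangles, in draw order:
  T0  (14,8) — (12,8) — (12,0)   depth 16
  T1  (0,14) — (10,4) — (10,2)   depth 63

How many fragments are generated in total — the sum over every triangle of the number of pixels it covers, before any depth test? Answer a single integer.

T0:
  2·area = 16
  edge (14, 8)→(12, 8): d=(-2,0) inclusive
  edge (12, 8)→(12, 0): d=(0,-8) inclusive
  edge (12, 0)→(14, 8): d=(2,8) inclusive
    (6,2)@(13, 5): e=[6,8,2] → #
    (7,2)@(15, 5): e=[6,24,-14] → ·
    (6,3)@(13, 7): e=[2,8,6] → #
    (7,3)@(15, 7): e=[2,24,-10] → ·
    (6,4)@(13, 9): e=[-2,8,10] → ·
  covered (2 px):
    · · · · · · · ·
    · · · · · · · ·
    · · · · · · # ·
    · · · · · · # ·
    · · · · · · · ·
    · · · · · · · ·
    · · · · · · · ·
    · · · · · · · ·
    · · · · · · · ·
    · · · · · · · ·
T1:
  2·area = 20  (B↔C swapped to make it positive)
  edge (0, 14)→(10, 2): d=(10,-12) inclusive
  edge (10, 2)→(10, 4): d=(0,2) inclusive
  edge (10, 4)→(0, 14): d=(-10,10) inclusive
    (6,0)@(13, 1): e=[26,-6,0] → ·  [on edge]
    (5,1)@(11, 3): e=[22,-2,0] → ·  [on edge]
    (4,2)@(9, 5): e=[18,2,0] → #  [on edge]
    (5,2)@(11, 5): e=[42,-2,-20] → ·
    (3,3)@(7, 7): e=[14,6,0] → #  [on edge]
    (4,3)@(9, 7): e=[38,2,-20] → ·
    (2,4)@(5, 9): e=[10,10,0] → #  [on edge]
    (3,4)@(7, 9): e=[34,6,-20] → ·
    (1,5)@(3, 11): e=[6,14,0] → #  [on edge]
    (2,5)@(5, 11): e=[30,10,-20] → ·
    (0,6)@(1, 13): e=[2,18,0] → #  [on edge]
    (1,6)@(3, 13): e=[26,14,-20] → ·
  covered (5 px):
    · · · · · · · ·
    · · · · · · · ·
    · · · · # · · ·
    · · · # · · · ·
    · · # · · · · ·
    · # · · · · · ·
    # · · · · · · ·
    · · · · · · · ·
    · · · · · · · ·
    · · · · · · · ·

Answer: 7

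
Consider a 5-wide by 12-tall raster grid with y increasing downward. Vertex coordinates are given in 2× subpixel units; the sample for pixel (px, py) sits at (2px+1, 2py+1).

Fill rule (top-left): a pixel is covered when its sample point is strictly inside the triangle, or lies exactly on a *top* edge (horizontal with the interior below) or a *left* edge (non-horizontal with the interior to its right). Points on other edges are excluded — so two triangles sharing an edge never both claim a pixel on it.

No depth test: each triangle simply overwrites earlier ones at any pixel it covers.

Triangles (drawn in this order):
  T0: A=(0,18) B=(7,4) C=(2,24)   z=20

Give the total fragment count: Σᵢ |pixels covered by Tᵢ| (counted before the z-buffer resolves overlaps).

T0:
  2·area = 70
  edge (0, 18)→(7, 4): d=(7,-14) top-left  bias=+0
  edge (7, 4)→(2, 24): d=(-5,20) right/bottom  bias=-1
  edge (2, 24)→(0, 18): d=(-2,-6) top-left  bias=+0
    (2,4)@(5, 9): e=[7,15,48] → X
    (3,4)@(7, 9): e=[35,-25,60] → .
    (2,5)@(5, 11): e=[21,5,44] → X
    (3,5)@(7, 11): e=[49,-35,56] → .
    (1,6)@(3, 13): e=[7,35,28] → X
    (2,6)@(5, 13): e=[35,-5,40] → .
    (1,7)@(3, 15): e=[21,25,24] → X
    (2,7)@(5, 15): e=[49,-15,36] → .
    (0,8)@(1, 17): e=[7,55,8] → X
    (2,8)@(5, 17): e=[63,-25,32] → .
    (0,9)@(1, 19): e=[21,45,4] → X
    (2,9)@(5, 19): e=[77,-35,28] → .
    (0,10)@(1, 21): e=[35,35,0] → X  [on edge]
  covered (9 px):
    . . . . .
    . . . . .
    . . . . .
    . . . . .
    . . X . .
    . . X . .
    . X . . .
    . X . . .
    X X . . .
    X X . . .
    X . . . .
    . . . . .

Result: 9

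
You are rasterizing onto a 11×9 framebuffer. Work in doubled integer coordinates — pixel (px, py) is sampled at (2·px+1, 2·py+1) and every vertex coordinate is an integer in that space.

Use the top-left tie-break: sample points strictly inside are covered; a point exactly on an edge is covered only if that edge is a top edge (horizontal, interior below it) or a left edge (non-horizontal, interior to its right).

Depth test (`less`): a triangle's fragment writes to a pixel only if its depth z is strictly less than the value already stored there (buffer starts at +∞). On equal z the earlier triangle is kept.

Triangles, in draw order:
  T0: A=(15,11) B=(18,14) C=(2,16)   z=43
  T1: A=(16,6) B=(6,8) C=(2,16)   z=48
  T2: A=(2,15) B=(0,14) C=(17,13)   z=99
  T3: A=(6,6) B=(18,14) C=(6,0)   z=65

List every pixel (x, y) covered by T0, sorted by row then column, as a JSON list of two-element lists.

T0:
  2·area = 54
  edge (15, 11)→(18, 14): d=(3,3) right/bottom  bias=-1
  edge (18, 14)→(2, 16): d=(-16,2) right/bottom  bias=-1
  edge (2, 16)→(15, 11): d=(13,-5) top-left  bias=+0
    (2,0)@(5, 1): e=[0,234,-180] → ·  [on edge]
    (3,1)@(7, 3): e=[0,198,-144] → ·  [on edge]
    (4,2)@(9, 5): e=[0,162,-108] → ·  [on edge]
    (5,3)@(11, 7): e=[0,126,-72] → ·  [on edge]
    (6,4)@(13, 9): e=[0,90,-36] → ·  [on edge]
    (7,5)@(15, 11): e=[0,54,0] → ·  [on edge]
    (5,6)@(11, 13): e=[18,30,6] → █
    (6,6)@(13, 13): e=[12,26,16] → █
    (7,6)@(15, 13): e=[6,22,26] → █
    (8,6)@(17, 13): e=[0,18,36] → ·  [on edge]
    (2,7)@(5, 15): e=[42,10,2] → █
    (3,7)@(7, 15): e=[36,6,12] → █
    (9,7)@(19, 15): e=[0,-18,72] → ·  [on edge]
    (10,8)@(21, 17): e=[0,-54,108] → ·  [on edge]
  covered (6 px):
    · · · · · · · · · · ·
    · · · · · · · · · · ·
    · · · · · · · · · · ·
    · · · · · · · · · · ·
    · · · · · · · · · · ·
    · · · · · · · · · · ·
    · · · · · █ █ █ · · ·
    · · █ █ █ · · · · · ·
    · · · · · · · · · · ·
T1:
  2·area = 72  (B↔C swapped to make it positive)
  edge (16, 6)→(2, 16): d=(-14,10) right/bottom  bias=-1
  edge (2, 16)→(6, 8): d=(4,-8) top-left  bias=+0
  edge (6, 8)→(16, 6): d=(10,-2) top-left  bias=+0
    (10,2)@(21, 5): e=[-36,108,0] → ·  [on edge]
    (5,3)@(11, 7): e=[36,36,0] → █  [on edge]
    (6,3)@(13, 7): e=[16,52,4] → █
    (7,3)@(15, 7): e=[-4,68,8] → ·
    (0,4)@(1, 9): e=[108,-36,0] → ·  [on edge]
    (3,4)@(7, 9): e=[48,12,12] → █
    (4,4)@(9, 9): e=[28,28,16] → █
    (6,4)@(13, 9): e=[-12,60,24] → ·
    (2,5)@(5, 11): e=[40,4,28] → █
    (4,5)@(9, 11): e=[0,36,36] → ·  [on edge]
    (5,5)@(11, 11): e=[-20,52,40] → ·
    (2,6)@(5, 13): e=[12,12,48] → █
  covered (9 px):
    · · · · · · · · · · ·
    · · · · · · · · · · ·
    · · · · · · · · · · ·
    · · · · · █ █ · · · ·
    · · · █ █ █ · · · · ·
    · · █ █ · · · · · · ·
    · · █ · · · · · · · ·
    · █ · · · · · · · · ·
    · · · · · · · · · · ·
T2:
  2·area = 19
  edge (2, 15)→(0, 14): d=(-2,-1) top-left  bias=+0
  edge (0, 14)→(17, 13): d=(17,-1) top-left  bias=+0
  edge (17, 13)→(2, 15): d=(-15,2) right/bottom  bias=-1
    (8,6)@(17, 13): e=[19,0,0] → ·  [on edge]
  covered (0 px):
    · · · · · · · · · · ·
    · · · · · · · · · · ·
    · · · · · · · · · · ·
    · · · · · · · · · · ·
    · · · · · · · · · · ·
    · · · · · · · · · · ·
    · · · · · · · · · · ·
    · · · · · · · · · · ·
    · · · · · · · · · · ·
T3:
  2·area = 72  (B↔C swapped to make it positive)
  edge (6, 6)→(6, 0): d=(0,-6) top-left  bias=+0
  edge (6, 0)→(18, 14): d=(12,14) right/bottom  bias=-1
  edge (18, 14)→(6, 6): d=(-12,-8) top-left  bias=+0
    (3,1)@(7, 3): e=[6,22,44] → █
    (4,1)@(9, 3): e=[18,-6,60] → ·
    (3,2)@(7, 5): e=[6,46,20] → █
    (4,2)@(9, 5): e=[18,18,36] → █
    (5,2)@(11, 5): e=[30,-10,52] → ·
    (3,3)@(7, 7): e=[6,70,-4] → ·
    (4,3)@(9, 7): e=[18,42,12] → █
    (5,3)@(11, 7): e=[30,14,28] → █
    (6,3)@(13, 7): e=[42,-14,44] → ·
    (4,4)@(9, 9): e=[18,66,-12] → ·
    (5,4)@(11, 9): e=[30,38,4] → █
    (6,4)@(13, 9): e=[42,10,20] → █
  covered (9 px):
    · · · · · · · · · · ·
    · · · █ · · · · · · ·
    · · · █ █ · · · · · ·
    · · · · █ █ · · · · ·
    · · · · · █ █ · · · ·
    · · · · · · · █ · · ·
    · · · · · · · · █ · ·
    · · · · · · · · · · ·
    · · · · · · · · · · ·

Answer: [[5,6],[6,6],[7,6],[2,7],[3,7],[4,7]]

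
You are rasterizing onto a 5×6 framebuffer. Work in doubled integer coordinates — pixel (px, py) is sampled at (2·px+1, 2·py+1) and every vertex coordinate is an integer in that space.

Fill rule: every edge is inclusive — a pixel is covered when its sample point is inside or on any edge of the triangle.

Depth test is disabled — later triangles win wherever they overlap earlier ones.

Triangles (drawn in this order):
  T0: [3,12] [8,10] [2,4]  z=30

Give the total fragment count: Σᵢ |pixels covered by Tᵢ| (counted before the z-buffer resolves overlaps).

T0:
  2·area = 42  (B↔C swapped to make it positive)
  edge (3, 12)→(2, 4): d=(-1,-8) inclusive
  edge (2, 4)→(8, 10): d=(6,6) inclusive
  edge (8, 10)→(3, 12): d=(-5,2) inclusive
    (0,1)@(1, 3): e=[-7,0,49] → ·  [on edge]
    (1,2)@(3, 5): e=[7,0,35] → #  [on edge]
    (2,2)@(5, 5): e=[23,-12,31] → ·
    (1,3)@(3, 7): e=[5,12,25] → #
    (2,3)@(5, 7): e=[21,0,21] → #  [on edge]
    (3,3)@(7, 7): e=[37,-12,17] → ·
    (1,4)@(3, 9): e=[3,24,15] → #
    (3,4)@(7, 9): e=[35,0,7] → #  [on edge]
    (4,4)@(9, 9): e=[51,-12,3] → ·
    (1,5)@(3, 11): e=[1,36,5] → #
    (3,5)@(7, 11): e=[33,12,-3] → ·
    (4,5)@(9, 11): e=[49,0,-7] → ·  [on edge]
  covered (8 px):
    · · · · ·
    · · · · ·
    · # · · ·
    · # # · ·
    · # # # ·
    · # # · ·

Final: 8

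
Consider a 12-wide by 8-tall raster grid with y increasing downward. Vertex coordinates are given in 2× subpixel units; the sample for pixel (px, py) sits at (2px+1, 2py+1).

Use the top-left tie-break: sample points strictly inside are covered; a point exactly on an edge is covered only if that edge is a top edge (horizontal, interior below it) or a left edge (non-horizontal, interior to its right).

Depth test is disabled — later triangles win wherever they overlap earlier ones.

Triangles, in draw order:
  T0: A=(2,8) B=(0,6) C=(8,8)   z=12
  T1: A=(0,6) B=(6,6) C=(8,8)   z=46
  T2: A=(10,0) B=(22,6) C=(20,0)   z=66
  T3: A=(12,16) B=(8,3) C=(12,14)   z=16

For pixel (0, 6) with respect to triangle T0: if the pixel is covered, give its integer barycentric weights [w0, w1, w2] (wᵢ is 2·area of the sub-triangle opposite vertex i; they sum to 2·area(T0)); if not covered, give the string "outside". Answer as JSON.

T0:
  2·area = 12
  edge (2, 8)→(0, 6): d=(-2,-2) top-left  bias=+0
  edge (0, 6)→(8, 8): d=(8,2) right/bottom  bias=-1
  edge (8, 8)→(2, 8): d=(-6,0) right/bottom  bias=-1
    (0,3)@(1, 7): e=[0,6,6] → X  [on edge]
    (1,3)@(3, 7): e=[4,2,6] → X
    (2,3)@(5, 7): e=[8,-2,6] → .
    (0,4)@(1, 9): e=[-4,22,-6] → .
    (1,4)@(3, 9): e=[0,18,-6] → .  [on edge]
    (2,5)@(5, 11): e=[0,30,-18] → .  [on edge]
    (3,6)@(7, 13): e=[0,42,-30] → .  [on edge]
    (4,7)@(9, 15): e=[0,54,-42] → .  [on edge]
  covered (2 px):
    . . . . . . . . . . . .
    . . . . . . . . . . . .
    . . . . . . . . . . . .
    X X . . . . . . . . . .
    . . . . . . . . . . . .
    . . . . . . . . . . . .
    . . . . . . . . . . . .
    . . . . . . . . . . . .
T1:
  2·area = 12
  edge (0, 6)→(6, 6): d=(6,0) top-left  bias=+0
  edge (6, 6)→(8, 8): d=(2,2) right/bottom  bias=-1
  edge (8, 8)→(0, 6): d=(-8,-2) top-left  bias=+0
    (0,0)@(1, 1): e=[-30,0,42] → .  [on edge]
    (1,1)@(3, 3): e=[-18,0,30] → .  [on edge]
    (2,2)@(5, 5): e=[-6,0,18] → .  [on edge]
    (2,3)@(5, 7): e=[6,4,2] → X
    (3,3)@(7, 7): e=[6,0,6] → .  [on edge]
    (2,4)@(5, 9): e=[18,8,-14] → .
    (4,4)@(9, 9): e=[18,0,-6] → .  [on edge]
    (5,5)@(11, 11): e=[30,0,-18] → .  [on edge]
    (6,6)@(13, 13): e=[42,0,-30] → .  [on edge]
    (7,7)@(15, 15): e=[54,0,-42] → .  [on edge]
  covered (1 px):
    . . . . . . . . . . . .
    . . . . . . . . . . . .
    . . . . . . . . . . . .
    . . X . . . . . . . . .
    . . . . . . . . . . . .
    . . . . . . . . . . . .
    . . . . . . . . . . . .
    . . . . . . . . . . . .
T2:
  2·area = 60  (B↔C swapped to make it positive)
  edge (10, 0)→(20, 0): d=(10,0) top-left  bias=+0
  edge (20, 0)→(22, 6): d=(2,6) right/bottom  bias=-1
  edge (22, 6)→(10, 0): d=(-12,-6) top-left  bias=+0
    (6,0)@(13, 1): e=[10,44,6] → X
    (7,0)@(15, 1): e=[10,32,18] → X
    (8,0)@(17, 1): e=[10,20,30] → X
    (9,0)@(19, 1): e=[10,8,42] → X
    (10,0)@(21, 1): e=[10,-4,54] → .
    (6,1)@(13, 3): e=[30,48,-18] → .
    (7,1)@(15, 3): e=[30,36,-6] → .
    (8,1)@(17, 3): e=[30,24,6] → X
    (10,1)@(21, 3): e=[30,0,30] → .  [on edge]
    (8,2)@(17, 5): e=[50,28,-18] → .
    (9,2)@(19, 5): e=[50,16,-6] → .
    (10,2)@(21, 5): e=[50,4,6] → X
    (11,4)@(23, 9): e=[90,0,-30] → .  [on edge]
  covered (7 px):
    . . . . . . X X X X . .
    . . . . . . . . X X . .
    . . . . . . . . . . X .
    . . . . . . . . . . . .
    . . . . . . . . . . . .
    . . . . . . . . . . . .
    . . . . . . . . . . . .
    . . . . . . . . . . . .
T3:
  2·area = 8
  edge (12, 16)→(8, 3): d=(-4,-13) top-left  bias=+0
  edge (8, 3)→(12, 14): d=(4,11) right/bottom  bias=-1
  edge (12, 14)→(12, 16): d=(0,2) right/bottom  bias=-1
  covered (0 px):
    . . . . . . . . . . . .
    . . . . . . . . . . . .
    . . . . . . . . . . . .
    . . . . . . . . . . . .
    . . . . . . . . . . . .
    . . . . . . . . . . . .
    . . . . . . . . . . . .
    . . . . . . . . . . . .

Result: "outside"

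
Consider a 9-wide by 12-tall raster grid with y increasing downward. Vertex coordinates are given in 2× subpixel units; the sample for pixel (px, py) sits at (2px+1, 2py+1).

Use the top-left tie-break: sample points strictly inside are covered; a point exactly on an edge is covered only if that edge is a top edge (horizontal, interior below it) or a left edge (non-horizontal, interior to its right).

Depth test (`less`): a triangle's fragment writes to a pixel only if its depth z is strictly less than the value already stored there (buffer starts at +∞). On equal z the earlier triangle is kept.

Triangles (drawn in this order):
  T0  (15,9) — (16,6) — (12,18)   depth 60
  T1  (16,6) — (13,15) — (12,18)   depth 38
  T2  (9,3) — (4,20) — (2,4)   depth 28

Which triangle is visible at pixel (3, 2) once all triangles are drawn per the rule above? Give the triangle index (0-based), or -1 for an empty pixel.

T0:
  degenerate (2·area = 0) — covers nothing
T1:
  degenerate (2·area = 0) — covers nothing
T2:
  2·area = 114
  edge (9, 3)→(4, 20): d=(-5,17) right/bottom  bias=-1
  edge (4, 20)→(2, 4): d=(-2,-16) top-left  bias=+0
  edge (2, 4)→(9, 3): d=(7,-1) top-left  bias=+0
    (4,1)@(9, 3): e=[0,114,0] → ·  [on edge]
    (1,2)@(3, 5): e=[92,14,8] → █
    (2,2)@(5, 5): e=[58,46,10] → █
    (3,2)@(7, 5): e=[24,78,12] → █
    (4,2)@(9, 5): e=[-10,110,14] → ·
    (1,3)@(3, 7): e=[82,10,22] → █
    (4,3)@(9, 7): e=[-20,106,28] → ·
    (1,4)@(3, 9): e=[72,6,36] → █
    (4,4)@(9, 9): e=[-30,102,42] → ·
    (1,5)@(3, 11): e=[62,2,50] → █
    (3,5)@(7, 11): e=[-6,66,54] → ·
    (1,6)@(3, 13): e=[52,-2,64] → ·
  covered (13 px):
    · · · · · · · · ·
    · · · · · · · · ·
    · █ █ █ · · · · ·
    · █ █ █ · · · · ·
    · █ █ █ · · · · ·
    · █ █ · · · · · ·
    · · █ · · · · · ·
    · · █ · · · · · ·
    · · · · · · · · ·
    · · · · · · · · ·
    · · · · · · · · ·
    · · · · · · · · ·

Z-buffer (winner per pixel, '.' = empty):
  . . . . . . . . .
  . . . . . . . . .
  . 2 2 2 . . . . .
  . 2 2 2 . . . . .
  . 2 2 2 . . . . .
  . 2 2 . . . . . .
  . . 2 . . . . . .
  . . 2 . . . . . .
  . . . . . . . . .
  . . . . . . . . .
  . . . . . . . . .
  . . . . . . . . .

Result: 2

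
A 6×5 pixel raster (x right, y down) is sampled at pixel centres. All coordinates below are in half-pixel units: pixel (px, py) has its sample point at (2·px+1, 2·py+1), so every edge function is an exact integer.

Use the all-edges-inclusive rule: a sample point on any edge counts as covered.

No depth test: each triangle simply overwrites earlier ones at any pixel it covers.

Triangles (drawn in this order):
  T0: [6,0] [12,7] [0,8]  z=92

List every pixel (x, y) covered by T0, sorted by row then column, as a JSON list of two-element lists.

T0:
  2·area = 90
  edge (6, 0)→(12, 7): d=(6,7) inclusive
  edge (12, 7)→(0, 8): d=(-12,1) inclusive
  edge (0, 8)→(6, 0): d=(6,-8) inclusive
    (2,1)@(5, 3): e=[25,55,10] → X
    (3,1)@(7, 3): e=[11,53,26] → X
    (4,1)@(9, 3): e=[-3,51,42] → .
    (1,2)@(3, 5): e=[51,33,6] → X
    (4,2)@(9, 5): e=[9,27,54] → X
    (5,2)@(11, 5): e=[-5,25,70] → .
    (0,3)@(1, 7): e=[77,11,2] → X
    (5,3)@(11, 7): e=[7,1,82] → X
    (0,4)@(1, 9): e=[89,-13,14] → .
    (1,4)@(3, 9): e=[75,-15,30] → .
    (2,4)@(5, 9): e=[61,-17,46] → .
    (3,4)@(7, 9): e=[47,-19,62] → .
  covered (12 px):
    . . . . . .
    . . X X . .
    . X X X X .
    X X X X X X
    . . . . . .

Answer: [[2,1],[3,1],[1,2],[2,2],[3,2],[4,2],[0,3],[1,3],[2,3],[3,3],[4,3],[5,3]]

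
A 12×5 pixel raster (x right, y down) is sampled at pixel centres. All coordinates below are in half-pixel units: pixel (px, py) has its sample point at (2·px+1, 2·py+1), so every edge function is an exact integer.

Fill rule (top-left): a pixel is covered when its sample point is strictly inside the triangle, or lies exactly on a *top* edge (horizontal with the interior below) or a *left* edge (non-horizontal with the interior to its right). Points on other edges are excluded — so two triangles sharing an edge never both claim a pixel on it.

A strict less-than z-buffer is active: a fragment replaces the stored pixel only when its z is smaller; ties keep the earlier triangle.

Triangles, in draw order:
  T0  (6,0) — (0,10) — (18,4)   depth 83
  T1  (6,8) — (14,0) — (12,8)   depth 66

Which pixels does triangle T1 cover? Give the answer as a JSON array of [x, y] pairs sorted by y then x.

T0:
  2·area = 144  (B↔C swapped to make it positive)
  edge (6, 0)→(18, 4): d=(12,4) right/bottom  bias=-1
  edge (18, 4)→(0, 10): d=(-18,6) right/bottom  bias=-1
  edge (0, 10)→(6, 0): d=(6,-10) top-left  bias=+0
    (3,0)@(7, 1): e=[8,120,16] → █
    (4,0)@(9, 1): e=[0,108,36] → ·  [on edge]
    (2,1)@(5, 3): e=[40,96,8] → █
    (4,1)@(9, 3): e=[24,72,48] → █
    (5,1)@(11, 3): e=[16,60,68] → █
    (6,1)@(13, 3): e=[8,48,88] → █
    (7,1)@(15, 3): e=[0,36,108] → ·  [on edge]
    (10,1)@(21, 3): e=[-24,0,168] → ·  [on edge]
    (1,2)@(3, 5): e=[72,72,0] → █  [on edge]
    (7,2)@(15, 5): e=[24,0,120] → ·  [on edge]
    (10,2)@(21, 5): e=[0,-36,180] → ·  [on edge]
    (1,3)@(3, 7): e=[96,36,12] → █
    (4,3)@(9, 7): e=[72,0,72] → ·  [on edge]
    (1,4)@(3, 9): e=[120,0,24] → ·  [on edge]
  covered (16 px):
    · · · █ · · · · · · · ·
    · · █ █ █ █ █ · · · · ·
    · █ █ █ █ █ █ · · · · ·
    · █ █ █ · · · · · · · ·
    █ · · · · · · · · · · ·
T1:
  2·area = 48
  edge (6, 8)→(14, 0): d=(8,-8) top-left  bias=+0
  edge (14, 0)→(12, 8): d=(-2,8) right/bottom  bias=-1
  edge (12, 8)→(6, 8): d=(-6,0) right/bottom  bias=-1
    (6,0)@(13, 1): e=[0,6,42] → █  [on edge]
    (7,0)@(15, 1): e=[16,-10,42] → ·
    (5,1)@(11, 3): e=[0,18,30] → █  [on edge]
    (7,1)@(15, 3): e=[32,-14,30] → ·
    (4,2)@(9, 5): e=[0,30,18] → █  [on edge]
    (6,2)@(13, 5): e=[32,-2,18] → ·
    (3,3)@(7, 7): e=[0,42,6] → █  [on edge]
    (6,3)@(13, 7): e=[48,-6,6] → ·
    (2,4)@(5, 9): e=[0,54,-6] → ·  [on edge]
    (3,4)@(7, 9): e=[16,38,-6] → ·
    (4,4)@(9, 9): e=[32,22,-6] → ·
    (5,4)@(11, 9): e=[48,6,-6] → ·
  covered (8 px):
    · · · · · · █ · · · · ·
    · · · · · █ █ · · · · ·
    · · · · █ █ · · · · · ·
    · · · █ █ █ · · · · · ·
    · · · · · · · · · · · ·

Answer: [[6,0],[5,1],[6,1],[4,2],[5,2],[3,3],[4,3],[5,3]]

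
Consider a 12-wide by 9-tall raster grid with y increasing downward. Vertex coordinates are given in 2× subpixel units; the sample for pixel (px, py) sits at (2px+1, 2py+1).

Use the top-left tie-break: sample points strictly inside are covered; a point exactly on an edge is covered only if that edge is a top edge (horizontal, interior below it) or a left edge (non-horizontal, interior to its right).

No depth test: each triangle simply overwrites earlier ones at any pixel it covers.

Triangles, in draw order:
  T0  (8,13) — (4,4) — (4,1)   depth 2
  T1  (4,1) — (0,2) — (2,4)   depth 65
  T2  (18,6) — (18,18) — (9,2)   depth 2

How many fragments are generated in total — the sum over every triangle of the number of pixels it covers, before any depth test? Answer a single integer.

T0:
  2·area = 12
  edge (8, 13)→(4, 4): d=(-4,-9) top-left  bias=+0
  edge (4, 4)→(4, 1): d=(0,-3) top-left  bias=+0
  edge (4, 1)→(8, 13): d=(4,12) right/bottom  bias=-1
    (2,2)@(5, 5): e=[5,3,4] → █
    (3,2)@(7, 5): e=[23,9,-20] → ·
    (2,3)@(5, 7): e=[-3,3,12] → ·
  covered (1 px):
    · · · · · · · · · · · ·
    · · · · · · · · · · · ·
    · · █ · · · · · · · · ·
    · · · · · · · · · · · ·
    · · · · · · · · · · · ·
    · · · · · · · · · · · ·
    · · · · · · · · · · · ·
    · · · · · · · · · · · ·
    · · · · · · · · · · · ·
T1:
  2·area = 10  (B↔C swapped to make it positive)
  edge (4, 1)→(2, 4): d=(-2,3) right/bottom  bias=-1
  edge (2, 4)→(0, 2): d=(-2,-2) top-left  bias=+0
  edge (0, 2)→(4, 1): d=(4,-1) top-left  bias=+0
    (0,1)@(1, 3): e=[5,0,5] → █  [on edge]
    (1,1)@(3, 3): e=[-1,4,7] → ·
    (0,2)@(1, 5): e=[1,-4,13] → ·
    (1,2)@(3, 5): e=[-5,0,15] → ·  [on edge]
    (2,3)@(5, 7): e=[-15,0,25] → ·  [on edge]
    (3,4)@(7, 9): e=[-25,0,35] → ·  [on edge]
    (4,5)@(9, 11): e=[-35,0,45] → ·  [on edge]
    (5,6)@(11, 13): e=[-45,0,55] → ·  [on edge]
    (6,7)@(13, 15): e=[-55,0,65] → ·  [on edge]
    (7,8)@(15, 17): e=[-65,0,75] → ·  [on edge]
  covered (1 px):
    · · · · · · · · · · · ·
    █ · · · · · · · · · · ·
    · · · · · · · · · · · ·
    · · · · · · · · · · · ·
    · · · · · · · · · · · ·
    · · · · · · · · · · · ·
    · · · · · · · · · · · ·
    · · · · · · · · · · · ·
    · · · · · · · · · · · ·
T2:
  2·area = 108
  edge (18, 6)→(18, 18): d=(0,12) right/bottom  bias=-1
  edge (18, 18)→(9, 2): d=(-9,-16) top-left  bias=+0
  edge (9, 2)→(18, 6): d=(9,4) right/bottom  bias=-1
    (5,1)@(11, 3): e=[84,23,1] → █
    (6,1)@(13, 3): e=[60,55,-7] → ·
    (5,2)@(11, 5): e=[84,5,19] → █
    (6,2)@(13, 5): e=[60,37,11] → █
    (7,2)@(15, 5): e=[36,69,3] → █
    (8,2)@(17, 5): e=[12,101,-5] → ·
    (5,3)@(11, 7): e=[84,-13,37] → ·
    (6,3)@(13, 7): e=[60,19,29] → █
    (8,3)@(17, 7): e=[12,83,13] → █
    (9,3)@(19, 7): e=[-12,115,5] → ·
    (6,4)@(13, 9): e=[60,1,47] → █
    (9,4)@(19, 9): e=[-12,97,23] → ·
  covered (14 px):
    · · · · · · · · · · · ·
    · · · · · █ · · · · · ·
    · · · · · █ █ █ · · · ·
    · · · · · · █ █ █ · · ·
    · · · · · · █ █ █ · · ·
    · · · · · · · █ █ · · ·
    · · · · · · · · █ · · ·
    · · · · · · · · █ · · ·
    · · · · · · · · · · · ·

Final: 16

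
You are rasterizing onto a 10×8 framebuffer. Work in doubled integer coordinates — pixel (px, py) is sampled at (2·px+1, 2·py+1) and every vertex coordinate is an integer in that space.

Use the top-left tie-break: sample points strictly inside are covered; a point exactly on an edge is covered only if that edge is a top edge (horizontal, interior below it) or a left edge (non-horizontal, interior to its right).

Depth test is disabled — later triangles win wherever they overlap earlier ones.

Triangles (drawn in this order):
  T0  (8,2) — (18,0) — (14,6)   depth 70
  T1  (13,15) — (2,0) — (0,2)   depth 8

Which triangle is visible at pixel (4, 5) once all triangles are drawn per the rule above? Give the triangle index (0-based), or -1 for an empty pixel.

T0:
  2·area = 52
  edge (8, 2)→(18, 0): d=(10,-2) top-left  bias=+0
  edge (18, 0)→(14, 6): d=(-4,6) right/bottom  bias=-1
  edge (14, 6)→(8, 2): d=(-6,-4) top-left  bias=+0
    (6,0)@(13, 1): e=[0,26,26] → █  [on edge]
    (7,0)@(15, 1): e=[4,14,34] → █
    (8,0)@(17, 1): e=[8,2,42] → █
    (9,0)@(19, 1): e=[12,-10,50] → ·
    (1,1)@(3, 3): e=[0,78,-26] → ·  [on edge]
    (5,1)@(11, 3): e=[16,30,6] → █
    (8,1)@(17, 3): e=[28,-6,30] → ·
    (5,2)@(11, 5): e=[36,22,-6] → ·
    (6,2)@(13, 5): e=[40,10,2] → █
    (7,2)@(15, 5): e=[44,-2,10] → ·
    (6,3)@(13, 7): e=[60,2,-10] → ·
  covered (7 px):
    · · · · · · █ █ █ ·
    · · · · · █ █ █ · ·
    · · · · · · █ · · ·
    · · · · · · · · · ·
    · · · · · · · · · ·
    · · · · · · · · · ·
    · · · · · · · · · ·
    · · · · · · · · · ·
T1:
  2·area = 52  (B↔C swapped to make it positive)
  edge (13, 15)→(0, 2): d=(-13,-13) top-left  bias=+0
  edge (0, 2)→(2, 0): d=(2,-2) top-left  bias=+0
  edge (2, 0)→(13, 15): d=(11,15) right/bottom  bias=-1
    (0,0)@(1, 1): e=[26,0,26] → █  [on edge]
    (1,0)@(3, 1): e=[52,4,-4] → ·
    (0,1)@(1, 3): e=[0,4,48] → █  [on edge]
    (1,1)@(3, 3): e=[26,8,18] → █
    (2,1)@(5, 3): e=[52,12,-12] → ·
    (0,2)@(1, 5): e=[-26,8,70] → ·
    (1,2)@(3, 5): e=[0,12,40] → █  [on edge]
    (2,2)@(5, 5): e=[26,16,10] → █
    (3,2)@(7, 5): e=[52,20,-20] → ·
    (1,3)@(3, 7): e=[-26,16,62] → ·
    (2,3)@(5, 7): e=[0,20,32] → █  [on edge]
    (3,3)@(7, 7): e=[26,24,2] → █
    (3,4)@(7, 9): e=[0,28,24] → █  [on edge]
    (4,5)@(9, 11): e=[0,36,16] → █  [on edge]
    (5,6)@(11, 13): e=[0,44,8] → █  [on edge]
    (6,7)@(13, 15): e=[0,52,0] → ·  [on edge]
  covered (10 px):
    █ · · · · · · · · ·
    █ █ · · · · · · · ·
    · █ █ · · · · · · ·
    · · █ █ · · · · · ·
    · · · █ · · · · · ·
    · · · · █ · · · · ·
    · · · · · █ · · · ·
    · · · · · · · · · ·

Z-buffer (winner per pixel, '.' = empty):
  1 . . . . . 0 0 0 .
  1 1 . . . 0 0 0 . .
  . 1 1 . . . 0 . . .
  . . 1 1 . . . . . .
  . . . 1 . . . . . .
  . . . . 1 . . . . .
  . . . . . 1 . . . .
  . . . . . . . . . .

Final: 1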